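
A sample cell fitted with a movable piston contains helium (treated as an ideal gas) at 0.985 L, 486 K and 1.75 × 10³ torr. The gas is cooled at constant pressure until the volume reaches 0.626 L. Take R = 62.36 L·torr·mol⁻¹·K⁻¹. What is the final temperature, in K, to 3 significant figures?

T₂ ≈ 309 K

P constant ⇒ V ∝ T: P₂ = P₁; T₂ = T₁·(V₂/V₁) = 308.9 K.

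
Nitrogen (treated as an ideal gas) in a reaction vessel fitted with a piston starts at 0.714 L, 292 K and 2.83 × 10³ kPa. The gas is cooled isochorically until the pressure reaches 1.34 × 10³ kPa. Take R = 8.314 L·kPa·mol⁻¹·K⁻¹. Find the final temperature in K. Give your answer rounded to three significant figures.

Isochoric, so P/T is constant: V₂ = V₁; T₂ = T₁·(P₂/P₁) = 138.3 K.

T₂ ≈ 138 K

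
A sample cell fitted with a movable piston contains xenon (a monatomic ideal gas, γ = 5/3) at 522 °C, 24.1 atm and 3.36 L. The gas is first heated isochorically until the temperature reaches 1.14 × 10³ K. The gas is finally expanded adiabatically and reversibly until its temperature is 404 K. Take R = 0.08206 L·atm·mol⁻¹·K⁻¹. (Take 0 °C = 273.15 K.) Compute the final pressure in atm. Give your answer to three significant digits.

P₃ ≈ 2.58 atm

Convert: T₁ = 795.1 K.
V constant ⇒ P ∝ T: V₂ = V₁; P₂ = P₁·(T₂/T₁) = 34.55 atm.
Adiabatic (γ = 5/3), T V^(γ−1) and P V^γ constant: P₃ = P₂·(T₃/T₂)^(γ/(γ−1)) = 2.583 atm; V₃ = V₂·(T₂/T₃)^(1/(γ−1)) = 15.93 L.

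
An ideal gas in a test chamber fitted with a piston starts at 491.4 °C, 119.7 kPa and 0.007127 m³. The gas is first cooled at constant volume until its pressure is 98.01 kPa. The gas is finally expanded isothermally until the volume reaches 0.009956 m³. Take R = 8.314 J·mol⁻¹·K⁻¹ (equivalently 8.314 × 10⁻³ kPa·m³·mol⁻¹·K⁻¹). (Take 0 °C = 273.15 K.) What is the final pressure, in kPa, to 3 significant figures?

P₃ ≈ 70.2 kPa

Convert: T₁ = 764.5 K.
V constant ⇒ P ∝ T: V₂ = V₁; T₂ = T₁·(P₂/P₁) = 626.0 K.
T constant ⇒ Boyle's law P V = const: T₃ = T₂; P₃ = P₂·(V₂/V₃) = 70.16 kPa.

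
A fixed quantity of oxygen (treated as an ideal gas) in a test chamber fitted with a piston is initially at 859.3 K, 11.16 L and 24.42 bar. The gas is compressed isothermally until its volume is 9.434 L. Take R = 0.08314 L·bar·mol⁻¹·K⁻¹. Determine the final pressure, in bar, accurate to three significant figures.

T constant ⇒ Boyle's law P V = const: T₂ = T₁; P₂ = P₁·(V₁/V₂) = 28.89 bar.

P₂ ≈ 28.9 bar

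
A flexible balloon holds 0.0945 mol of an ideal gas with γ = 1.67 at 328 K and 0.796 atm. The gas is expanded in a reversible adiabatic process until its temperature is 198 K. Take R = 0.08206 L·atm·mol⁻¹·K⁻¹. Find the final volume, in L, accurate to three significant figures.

From PV = nRT: V₁ = nRT₁/P₁ = 3.195 L.
Reversible adiabatic, γ = 1.67: P₂ = P₁·(T₂/T₁)^(γ/(γ−1)) = 0.2262 atm; V₂ = V₁·(T₁/T₂)^(1/(γ−1)) = 6.787 L.

V₂ ≈ 6.79 L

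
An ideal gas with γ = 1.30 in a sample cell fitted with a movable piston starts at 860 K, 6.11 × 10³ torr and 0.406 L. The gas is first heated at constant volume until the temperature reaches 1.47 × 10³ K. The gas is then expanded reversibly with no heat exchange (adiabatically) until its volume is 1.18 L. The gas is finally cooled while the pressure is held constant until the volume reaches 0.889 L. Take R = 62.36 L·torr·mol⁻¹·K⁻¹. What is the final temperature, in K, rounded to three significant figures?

T₄ ≈ 804 K

Isochoric, so P/T is constant: V₂ = V₁; P₂ = P₁·(T₂/T₁) = 1.044e+04 torr.
Adiabatic (γ = 1.30), T V^(γ−1) and P V^γ constant: T₃ = T₂·(V₂/V₃)^(γ−1) = 1067 K; P₃ = P₂·(V₂/V₃)^γ = 2609 torr.
P constant ⇒ V ∝ T: P₄ = P₃; T₄ = T₃·(V₄/V₃) = 804.1 K.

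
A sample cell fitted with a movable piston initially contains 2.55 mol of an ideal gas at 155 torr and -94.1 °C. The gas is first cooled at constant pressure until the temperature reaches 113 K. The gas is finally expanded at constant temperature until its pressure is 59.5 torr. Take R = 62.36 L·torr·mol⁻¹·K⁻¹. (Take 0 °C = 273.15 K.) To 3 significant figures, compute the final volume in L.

V₃ ≈ 302 L

Convert: T₁ = 179.0 K.
From PV = nRT: V₁ = nRT₁/P₁ = 183.7 L.
P constant ⇒ V ∝ T: P₂ = P₁; V₂ = V₁·(T₂/T₁) = 115.9 L.
Isothermal, so P V is constant: T₃ = T₂; V₃ = V₂·(P₂/P₃) = 302.0 L.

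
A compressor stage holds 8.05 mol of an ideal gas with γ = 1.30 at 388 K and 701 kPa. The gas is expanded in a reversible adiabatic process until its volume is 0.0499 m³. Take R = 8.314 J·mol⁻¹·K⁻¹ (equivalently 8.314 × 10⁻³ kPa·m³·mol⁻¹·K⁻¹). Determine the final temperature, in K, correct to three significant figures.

From PV = nRT: V₁ = nRT₁/P₁ = 0.03704 m³.
Reversible adiabatic, γ = 1.30: T₂ = T₁·(V₁/V₂)^(γ−1) = 354.8 K; P₂ = P₁·(V₁/V₂)^γ = 475.9 kPa.

T₂ ≈ 355 K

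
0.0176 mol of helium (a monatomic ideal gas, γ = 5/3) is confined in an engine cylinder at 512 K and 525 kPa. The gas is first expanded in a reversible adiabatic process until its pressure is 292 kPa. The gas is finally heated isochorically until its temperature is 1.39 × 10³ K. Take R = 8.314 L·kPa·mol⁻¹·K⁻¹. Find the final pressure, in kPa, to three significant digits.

From PV = nRT: V₁ = nRT₁/P₁ = 0.1427 L.
Adiabatic (γ = 5/3), T V^(γ−1) and P V^γ constant: T₂ = T₁·(P₂/P₁)^((γ−1)/γ) = 404.9 K; V₂ = V₁·(P₁/P₂)^(1/γ) = 0.2029 L.
V constant ⇒ P ∝ T: V₃ = V₂; P₃ = P₂·(T₃/T₂) = 1002 kPa.

P₃ ≈ 1.00e+03 kPa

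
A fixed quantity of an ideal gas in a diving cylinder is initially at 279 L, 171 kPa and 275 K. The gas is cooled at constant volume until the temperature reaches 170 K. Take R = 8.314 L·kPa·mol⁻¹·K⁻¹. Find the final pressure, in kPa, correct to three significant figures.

P₂ ≈ 106 kPa

V constant ⇒ P ∝ T: V₂ = V₁; P₂ = P₁·(T₂/T₁) = 105.7 kPa.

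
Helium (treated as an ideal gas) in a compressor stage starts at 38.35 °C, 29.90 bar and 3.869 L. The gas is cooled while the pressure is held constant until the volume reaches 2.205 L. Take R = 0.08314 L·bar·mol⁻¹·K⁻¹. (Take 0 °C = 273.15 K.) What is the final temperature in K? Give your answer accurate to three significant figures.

T₂ ≈ 178 K

Convert: T₁ = 311.5 K.
P constant ⇒ V ∝ T: P₂ = P₁; T₂ = T₁·(V₂/V₁) = 177.5 K.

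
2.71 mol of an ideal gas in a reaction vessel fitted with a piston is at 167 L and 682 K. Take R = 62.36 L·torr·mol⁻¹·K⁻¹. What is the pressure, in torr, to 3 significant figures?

P ≈ 690 torr

PV = nRT ⇒ P = nRT/V = (2.71 × 62.36 × 682) / 167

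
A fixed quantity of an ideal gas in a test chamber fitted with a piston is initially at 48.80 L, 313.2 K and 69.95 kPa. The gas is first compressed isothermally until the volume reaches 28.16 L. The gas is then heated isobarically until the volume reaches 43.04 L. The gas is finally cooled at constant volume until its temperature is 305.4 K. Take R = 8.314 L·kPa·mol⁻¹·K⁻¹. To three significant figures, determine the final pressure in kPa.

P₄ ≈ 77.3 kPa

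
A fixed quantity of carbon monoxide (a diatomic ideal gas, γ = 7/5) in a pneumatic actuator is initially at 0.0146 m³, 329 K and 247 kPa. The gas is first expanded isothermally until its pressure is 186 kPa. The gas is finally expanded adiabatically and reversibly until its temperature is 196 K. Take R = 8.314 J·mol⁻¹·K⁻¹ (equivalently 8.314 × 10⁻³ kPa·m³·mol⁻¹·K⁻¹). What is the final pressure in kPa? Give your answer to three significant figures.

Isothermal, so P V is constant: T₂ = T₁; V₂ = V₁·(P₁/P₂) = 0.01939 m³.
Adiabatic (γ = 7/5), T V^(γ−1) and P V^γ constant: P₃ = P₂·(T₃/T₂)^(γ/(γ−1)) = 30.35 kPa; V₃ = V₂·(T₂/T₃)^(1/(γ−1)) = 0.07078 m³.

P₃ ≈ 30.4 kPa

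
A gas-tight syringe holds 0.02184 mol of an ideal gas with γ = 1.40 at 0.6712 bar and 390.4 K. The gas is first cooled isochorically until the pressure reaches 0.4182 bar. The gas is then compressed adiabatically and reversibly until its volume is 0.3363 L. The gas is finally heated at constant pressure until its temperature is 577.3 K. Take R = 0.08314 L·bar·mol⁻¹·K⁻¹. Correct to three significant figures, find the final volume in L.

V₄ ≈ 0.505 L

From PV = nRT: V₁ = nRT₁/P₁ = 1.056 L.
V constant ⇒ P ∝ T: V₂ = V₁; T₂ = T₁·(P₂/P₁) = 243.2 K.
Reversible adiabatic, γ = 1.40: T₃ = T₂·(V₂/V₃)^(γ−1) = 384.4 K; P₃ = P₂·(V₂/V₃)^γ = 2.076 bar.
Isobaric, so V/T is constant: P₄ = P₃; V₄ = V₃·(T₄/T₃) = 0.5050 L.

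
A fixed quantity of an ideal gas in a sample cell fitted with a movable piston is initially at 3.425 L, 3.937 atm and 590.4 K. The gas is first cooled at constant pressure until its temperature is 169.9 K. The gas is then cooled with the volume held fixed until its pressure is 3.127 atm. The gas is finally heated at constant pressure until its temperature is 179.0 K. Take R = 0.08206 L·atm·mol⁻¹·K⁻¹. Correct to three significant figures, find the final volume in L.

V₄ ≈ 1.31 L

P constant ⇒ V ∝ T: P₂ = P₁; V₂ = V₁·(T₂/T₁) = 0.9856 L.
V constant ⇒ P ∝ T: V₃ = V₂; T₃ = T₂·(P₃/P₂) = 134.9 K.
P constant ⇒ V ∝ T: P₄ = P₃; V₄ = V₃·(T₄/T₃) = 1.307 L.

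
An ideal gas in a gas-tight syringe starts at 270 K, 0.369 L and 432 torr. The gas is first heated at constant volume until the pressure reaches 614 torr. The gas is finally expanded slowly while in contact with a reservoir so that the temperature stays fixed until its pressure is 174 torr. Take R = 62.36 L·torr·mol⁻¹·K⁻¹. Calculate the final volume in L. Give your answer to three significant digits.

Isochoric, so P/T is constant: V₂ = V₁; T₂ = T₁·(P₂/P₁) = 383.8 K.
T constant ⇒ Boyle's law P V = const: T₃ = T₂; V₃ = V₂·(P₂/P₃) = 1.302 L.

V₃ ≈ 1.30 L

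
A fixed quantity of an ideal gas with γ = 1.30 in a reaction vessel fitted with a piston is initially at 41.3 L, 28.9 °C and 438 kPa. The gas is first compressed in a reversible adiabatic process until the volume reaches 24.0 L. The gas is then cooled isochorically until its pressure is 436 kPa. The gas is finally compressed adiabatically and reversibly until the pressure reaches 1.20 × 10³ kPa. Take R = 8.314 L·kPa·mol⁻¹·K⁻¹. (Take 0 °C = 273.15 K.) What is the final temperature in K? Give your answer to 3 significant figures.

Convert: T₁ = 302.0 K.
Adiabatic (γ = 1.30), T V^(γ−1) and P V^γ constant: T₂ = T₁·(V₁/V₂)^(γ−1) = 355.5 K; P₂ = P₁·(V₁/V₂)^γ = 887.0 kPa.
V constant ⇒ P ∝ T: V₃ = V₂; T₃ = T₂·(P₃/P₂) = 174.7 K.
Reversible adiabatic, γ = 1.30: T₄ = T₃·(P₄/P₃)^((γ−1)/γ) = 220.7 K; V₄ = V₃·(P₃/P₄)^(1/γ) = 11.02 L.

T₄ ≈ 221 K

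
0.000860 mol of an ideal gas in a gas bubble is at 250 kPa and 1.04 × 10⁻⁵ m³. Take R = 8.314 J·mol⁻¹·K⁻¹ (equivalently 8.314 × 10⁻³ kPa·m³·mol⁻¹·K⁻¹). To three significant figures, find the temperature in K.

PV = nRT ⇒ T = PV/(nR) = (250 × 1.04e-05) / (0.000860 × 8.314 × 10⁻³)

T ≈ 364 K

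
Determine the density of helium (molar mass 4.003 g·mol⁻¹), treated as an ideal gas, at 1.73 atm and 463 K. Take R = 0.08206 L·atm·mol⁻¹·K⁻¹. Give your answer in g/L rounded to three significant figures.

ρ = PM/(RT) = (1.73 × 4.003) / (0.08206 × 463.0)

ρ ≈ 0.182 g/L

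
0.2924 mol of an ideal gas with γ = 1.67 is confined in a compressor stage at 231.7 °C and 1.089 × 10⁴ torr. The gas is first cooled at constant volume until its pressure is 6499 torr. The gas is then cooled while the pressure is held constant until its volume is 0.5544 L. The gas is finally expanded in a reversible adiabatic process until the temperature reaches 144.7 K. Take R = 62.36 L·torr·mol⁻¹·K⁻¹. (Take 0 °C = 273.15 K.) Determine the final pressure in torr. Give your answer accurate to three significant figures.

Convert: T₁ = 504.8 K.
From PV = nRT: V₁ = nRT₁/P₁ = 0.8453 L.
V constant ⇒ P ∝ T: V₂ = V₁; T₂ = T₁·(P₂/P₁) = 301.3 K.
Isobaric, so V/T is constant: P₃ = P₂; T₃ = T₂·(V₃/V₂) = 197.6 K.
Reversible adiabatic, γ = 1.67: P₄ = P₃·(T₄/T₃)^(γ/(γ−1)) = 2989 torr; V₄ = V₃·(T₃/T₄)^(1/(γ−1)) = 0.8827 L.

P₄ ≈ 2.99e+03 torr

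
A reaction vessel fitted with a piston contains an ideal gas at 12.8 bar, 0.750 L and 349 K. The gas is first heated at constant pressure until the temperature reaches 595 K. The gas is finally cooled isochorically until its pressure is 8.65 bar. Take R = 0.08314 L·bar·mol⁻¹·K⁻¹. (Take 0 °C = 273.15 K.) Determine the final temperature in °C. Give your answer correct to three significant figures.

Isobaric, so V/T is constant: P₂ = P₁; V₂ = V₁·(T₂/T₁) = 1.279 L.
V constant ⇒ P ∝ T: V₃ = V₂; T₃ = T₂·(P₃/P₂) = 402.1 K.

T₃ ≈ 129 °C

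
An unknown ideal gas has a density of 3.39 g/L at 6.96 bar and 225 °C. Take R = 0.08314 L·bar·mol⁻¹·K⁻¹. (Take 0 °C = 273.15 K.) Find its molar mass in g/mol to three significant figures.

ρ = PM/(RT) ⇒ M = ρRT/P = (3.39 × 0.08314 × 498.1) / 6.96

M ≈ 20.2 g/mol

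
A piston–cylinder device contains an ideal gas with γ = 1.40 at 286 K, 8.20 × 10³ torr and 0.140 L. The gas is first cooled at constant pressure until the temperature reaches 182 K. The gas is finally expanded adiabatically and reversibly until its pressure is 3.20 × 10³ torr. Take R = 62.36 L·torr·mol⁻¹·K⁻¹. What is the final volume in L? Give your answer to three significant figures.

V₃ ≈ 0.174 L

P constant ⇒ V ∝ T: P₂ = P₁; V₂ = V₁·(T₂/T₁) = 0.08909 L.
Reversible adiabatic, γ = 1.40: T₃ = T₂·(P₃/P₂)^((γ−1)/γ) = 139.1 K; V₃ = V₂·(P₂/P₃)^(1/γ) = 0.1745 L.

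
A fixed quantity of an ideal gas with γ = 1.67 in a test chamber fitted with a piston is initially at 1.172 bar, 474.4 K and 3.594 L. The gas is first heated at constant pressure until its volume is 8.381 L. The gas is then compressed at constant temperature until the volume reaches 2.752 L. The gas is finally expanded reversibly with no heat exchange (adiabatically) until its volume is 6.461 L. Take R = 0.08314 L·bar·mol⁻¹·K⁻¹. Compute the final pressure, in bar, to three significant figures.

P constant ⇒ V ∝ T: P₂ = P₁; T₂ = T₁·(V₂/V₁) = 1106 K.
Isothermal, so P V is constant: T₃ = T₂; P₃ = P₂·(V₂/V₃) = 3.569 bar.
Adiabatic (γ = 1.67), T V^(γ−1) and P V^γ constant: T₄ = T₃·(V₃/V₄)^(γ−1) = 624.5 K; P₄ = P₃·(V₃/V₄)^γ = 0.8582 bar.

P₄ ≈ 0.858 bar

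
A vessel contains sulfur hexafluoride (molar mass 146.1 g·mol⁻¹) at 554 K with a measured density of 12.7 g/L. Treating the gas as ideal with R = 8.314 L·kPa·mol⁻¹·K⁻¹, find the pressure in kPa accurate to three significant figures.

ρ = PM/(RT) ⇒ P = ρRT/M = (12.7 × 8.314 × 554.0) / 146.1

P ≈ 400 kPa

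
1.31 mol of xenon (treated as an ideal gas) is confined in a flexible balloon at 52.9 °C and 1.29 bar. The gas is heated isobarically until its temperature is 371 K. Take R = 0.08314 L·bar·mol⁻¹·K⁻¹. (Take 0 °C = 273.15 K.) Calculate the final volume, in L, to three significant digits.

Convert: T₁ = 326.0 K.
From PV = nRT: V₁ = nRT₁/P₁ = 27.53 L.
Isobaric, so V/T is constant: P₂ = P₁; V₂ = V₁·(T₂/T₁) = 31.32 L.

V₂ ≈ 31.3 L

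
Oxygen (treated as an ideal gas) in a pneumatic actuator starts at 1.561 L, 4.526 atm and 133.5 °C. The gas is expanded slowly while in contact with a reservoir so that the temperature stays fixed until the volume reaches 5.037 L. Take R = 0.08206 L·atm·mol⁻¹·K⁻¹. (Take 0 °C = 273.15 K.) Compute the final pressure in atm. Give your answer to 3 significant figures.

Convert: T₁ = 406.6 K.
T constant ⇒ Boyle's law P V = const: T₂ = T₁; P₂ = P₁·(V₁/V₂) = 1.403 atm.

P₂ ≈ 1.40 atm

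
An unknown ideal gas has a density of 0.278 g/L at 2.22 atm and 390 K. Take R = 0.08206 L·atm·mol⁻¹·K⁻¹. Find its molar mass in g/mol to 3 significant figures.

M ≈ 4.01 g/mol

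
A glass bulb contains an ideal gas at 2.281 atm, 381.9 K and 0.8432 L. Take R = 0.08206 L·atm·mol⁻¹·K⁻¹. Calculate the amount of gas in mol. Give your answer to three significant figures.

n ≈ 0.0614 mol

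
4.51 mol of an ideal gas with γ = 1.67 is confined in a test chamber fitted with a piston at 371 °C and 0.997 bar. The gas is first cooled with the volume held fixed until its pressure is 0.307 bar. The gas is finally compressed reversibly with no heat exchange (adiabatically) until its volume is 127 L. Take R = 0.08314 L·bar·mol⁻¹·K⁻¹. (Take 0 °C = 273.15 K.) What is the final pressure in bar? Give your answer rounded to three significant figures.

Convert: T₁ = 644.1 K.
From PV = nRT: V₁ = nRT₁/P₁ = 242.3 L.
V constant ⇒ P ∝ T: V₂ = V₁; T₂ = T₁·(P₂/P₁) = 198.3 K.
Reversible adiabatic, γ = 1.67: T₃ = T₂·(V₂/V₃)^(γ−1) = 305.7 K; P₃ = P₂·(V₂/V₃)^γ = 0.9027 bar.

P₃ ≈ 0.903 bar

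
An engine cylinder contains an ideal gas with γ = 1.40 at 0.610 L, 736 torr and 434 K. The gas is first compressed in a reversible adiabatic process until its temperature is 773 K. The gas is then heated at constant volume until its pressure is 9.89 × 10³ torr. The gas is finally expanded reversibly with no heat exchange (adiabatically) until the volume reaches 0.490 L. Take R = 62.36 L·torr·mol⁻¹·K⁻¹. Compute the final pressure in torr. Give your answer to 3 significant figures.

Reversible adiabatic, γ = 1.40: P₂ = P₁·(T₂/T₁)^(γ/(γ−1)) = 5550 torr; V₂ = V₁·(T₁/T₂)^(1/(γ−1)) = 0.1441 L.
Isochoric, so P/T is constant: V₃ = V₂; T₃ = T₂·(P₃/P₂) = 1377 K.
Adiabatic (γ = 1.40), T V^(γ−1) and P V^γ constant: T₄ = T₃·(V₃/V₄)^(γ−1) = 844.2 K; P₄ = P₃·(V₃/V₄)^γ = 1782 torr.

P₄ ≈ 1.78e+03 torr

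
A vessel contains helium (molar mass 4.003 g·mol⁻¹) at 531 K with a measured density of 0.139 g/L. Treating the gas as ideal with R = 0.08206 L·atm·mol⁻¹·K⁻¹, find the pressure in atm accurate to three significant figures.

ρ = PM/(RT) ⇒ P = ρRT/M = (0.139 × 0.08206 × 531.0) / 4.003

P ≈ 1.51 atm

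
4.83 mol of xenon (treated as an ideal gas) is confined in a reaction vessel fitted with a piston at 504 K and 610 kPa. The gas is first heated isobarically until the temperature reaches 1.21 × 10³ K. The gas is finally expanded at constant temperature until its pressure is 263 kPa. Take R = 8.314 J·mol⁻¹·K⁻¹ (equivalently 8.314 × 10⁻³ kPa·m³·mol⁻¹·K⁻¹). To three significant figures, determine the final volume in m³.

V₃ ≈ 0.185 m³

From PV = nRT: V₁ = nRT₁/P₁ = 0.03318 m³.
Isobaric, so V/T is constant: P₂ = P₁; V₂ = V₁·(T₂/T₁) = 0.07965 m³.
T constant ⇒ Boyle's law P V = const: T₃ = T₂; V₃ = V₂·(P₂/P₃) = 0.1848 m³.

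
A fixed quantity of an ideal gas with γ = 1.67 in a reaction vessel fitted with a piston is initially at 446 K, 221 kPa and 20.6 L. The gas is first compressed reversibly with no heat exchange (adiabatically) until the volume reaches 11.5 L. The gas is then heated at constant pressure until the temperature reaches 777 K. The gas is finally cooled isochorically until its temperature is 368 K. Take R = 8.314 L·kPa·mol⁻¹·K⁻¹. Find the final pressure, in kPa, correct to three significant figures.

P₄ ≈ 277 kPa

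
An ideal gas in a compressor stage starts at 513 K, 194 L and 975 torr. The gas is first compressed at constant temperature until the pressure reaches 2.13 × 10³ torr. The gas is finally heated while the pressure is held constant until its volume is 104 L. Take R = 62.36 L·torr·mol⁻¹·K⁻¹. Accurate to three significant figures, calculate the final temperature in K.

T₃ ≈ 601 K

T constant ⇒ Boyle's law P V = const: T₂ = T₁; V₂ = V₁·(P₁/P₂) = 88.80 L.
Isobaric, so V/T is constant: P₃ = P₂; T₃ = T₂·(V₃/V₂) = 600.8 K.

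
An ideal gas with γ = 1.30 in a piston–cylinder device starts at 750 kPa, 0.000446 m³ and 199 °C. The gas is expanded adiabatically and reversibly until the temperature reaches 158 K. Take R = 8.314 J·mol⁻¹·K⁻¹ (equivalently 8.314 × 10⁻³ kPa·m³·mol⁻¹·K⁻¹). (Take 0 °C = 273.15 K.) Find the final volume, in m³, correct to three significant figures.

Convert: T₁ = 472.1 K.
Reversible adiabatic, γ = 1.30: P₂ = P₁·(T₂/T₁)^(γ/(γ−1)) = 6.530 kPa; V₂ = V₁·(T₁/T₂)^(1/(γ−1)) = 0.01714 m³.

V₂ ≈ 0.0171 m³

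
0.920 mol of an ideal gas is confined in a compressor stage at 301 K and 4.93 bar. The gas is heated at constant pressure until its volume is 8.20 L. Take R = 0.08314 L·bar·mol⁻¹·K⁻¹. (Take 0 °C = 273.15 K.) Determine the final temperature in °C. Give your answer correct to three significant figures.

From PV = nRT: V₁ = nRT₁/P₁ = 4.670 L.
P constant ⇒ V ∝ T: P₂ = P₁; T₂ = T₁·(V₂/V₁) = 528.5 K.

T₂ ≈ 255 °C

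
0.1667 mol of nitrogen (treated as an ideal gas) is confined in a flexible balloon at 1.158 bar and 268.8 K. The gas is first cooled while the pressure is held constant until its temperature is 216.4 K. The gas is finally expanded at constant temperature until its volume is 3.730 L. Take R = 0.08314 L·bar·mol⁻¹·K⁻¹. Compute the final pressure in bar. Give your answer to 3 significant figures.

P₃ ≈ 0.804 bar

From PV = nRT: V₁ = nRT₁/P₁ = 3.217 L.
P constant ⇒ V ∝ T: P₂ = P₁; V₂ = V₁·(T₂/T₁) = 2.590 L.
T constant ⇒ Boyle's law P V = const: T₃ = T₂; P₃ = P₂·(V₂/V₃) = 0.8041 bar.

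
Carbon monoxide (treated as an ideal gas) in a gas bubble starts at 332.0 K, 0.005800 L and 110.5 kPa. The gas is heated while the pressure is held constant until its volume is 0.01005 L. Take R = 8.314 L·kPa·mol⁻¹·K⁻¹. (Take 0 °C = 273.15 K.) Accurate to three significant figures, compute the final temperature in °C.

Isobaric, so V/T is constant: P₂ = P₁; T₂ = T₁·(V₂/V₁) = 575.3 K.

T₂ ≈ 302 °C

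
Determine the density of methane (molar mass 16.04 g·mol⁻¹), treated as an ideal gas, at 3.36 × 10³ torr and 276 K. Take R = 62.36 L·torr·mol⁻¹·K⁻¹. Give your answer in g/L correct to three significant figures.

ρ = PM/(RT) = (3.36e+03 × 16.04) / (62.36 × 276.0)

ρ ≈ 3.13 g/L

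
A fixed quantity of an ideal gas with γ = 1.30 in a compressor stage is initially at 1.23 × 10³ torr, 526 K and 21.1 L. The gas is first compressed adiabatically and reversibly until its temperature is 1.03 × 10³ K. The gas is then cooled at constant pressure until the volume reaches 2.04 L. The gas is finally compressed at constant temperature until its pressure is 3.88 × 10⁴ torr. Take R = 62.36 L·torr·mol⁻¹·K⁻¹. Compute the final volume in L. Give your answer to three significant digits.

V₄ ≈ 1.19 L

Reversible adiabatic, γ = 1.30: P₂ = P₁·(T₂/T₁)^(γ/(γ−1)) = 2.263e+04 torr; V₂ = V₁·(T₁/T₂)^(1/(γ−1)) = 2.246 L.
P constant ⇒ V ∝ T: P₃ = P₂; T₃ = T₂·(V₃/V₂) = 935.5 K.
T constant ⇒ Boyle's law P V = const: T₄ = T₃; V₄ = V₃·(P₃/P₄) = 1.190 L.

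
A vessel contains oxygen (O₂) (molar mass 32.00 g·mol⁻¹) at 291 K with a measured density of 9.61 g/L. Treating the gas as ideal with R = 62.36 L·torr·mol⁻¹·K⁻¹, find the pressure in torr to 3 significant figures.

P ≈ 5.45e+03 torr

ρ = PM/(RT) ⇒ P = ρRT/M = (9.61 × 62.36 × 291.0) / 32.00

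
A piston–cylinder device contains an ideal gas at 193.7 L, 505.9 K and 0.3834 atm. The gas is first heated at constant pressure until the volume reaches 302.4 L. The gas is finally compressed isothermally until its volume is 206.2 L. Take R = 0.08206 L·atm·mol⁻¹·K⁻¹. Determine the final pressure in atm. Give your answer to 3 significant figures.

P₃ ≈ 0.562 atm

Isobaric, so V/T is constant: P₂ = P₁; T₂ = T₁·(V₂/V₁) = 789.8 K.
Isothermal, so P V is constant: T₃ = T₂; P₃ = P₂·(V₂/V₃) = 0.5623 atm.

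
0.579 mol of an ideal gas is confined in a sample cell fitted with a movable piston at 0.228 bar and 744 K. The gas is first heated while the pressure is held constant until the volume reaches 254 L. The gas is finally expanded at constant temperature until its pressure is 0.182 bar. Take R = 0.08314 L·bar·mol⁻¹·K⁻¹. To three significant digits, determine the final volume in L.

V₃ ≈ 318 L

From PV = nRT: V₁ = nRT₁/P₁ = 157.1 L.
P constant ⇒ V ∝ T: P₂ = P₁; T₂ = T₁·(V₂/V₁) = 1203 K.
T constant ⇒ Boyle's law P V = const: T₃ = T₂; V₃ = V₂·(P₂/P₃) = 318.2 L.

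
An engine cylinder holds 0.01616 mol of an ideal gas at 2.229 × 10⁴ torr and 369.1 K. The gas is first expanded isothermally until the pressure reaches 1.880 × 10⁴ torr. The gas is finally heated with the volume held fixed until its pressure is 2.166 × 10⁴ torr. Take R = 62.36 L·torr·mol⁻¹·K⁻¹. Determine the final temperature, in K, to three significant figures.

T₃ ≈ 425 K

From PV = nRT: V₁ = nRT₁/P₁ = 0.01669 L.
Isothermal, so P V is constant: T₂ = T₁; V₂ = V₁·(P₁/P₂) = 0.01978 L.
Isochoric, so P/T is constant: V₃ = V₂; T₃ = T₂·(P₃/P₂) = 425.3 K.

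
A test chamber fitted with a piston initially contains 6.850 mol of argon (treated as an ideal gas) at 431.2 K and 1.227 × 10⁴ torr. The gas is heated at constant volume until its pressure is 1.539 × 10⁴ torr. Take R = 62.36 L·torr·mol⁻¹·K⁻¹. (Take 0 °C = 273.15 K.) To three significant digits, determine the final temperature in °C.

T₂ ≈ 268 °C

From PV = nRT: V₁ = nRT₁/P₁ = 15.01 L.
Isochoric, so P/T is constant: V₂ = V₁; T₂ = T₁·(P₂/P₁) = 540.8 K.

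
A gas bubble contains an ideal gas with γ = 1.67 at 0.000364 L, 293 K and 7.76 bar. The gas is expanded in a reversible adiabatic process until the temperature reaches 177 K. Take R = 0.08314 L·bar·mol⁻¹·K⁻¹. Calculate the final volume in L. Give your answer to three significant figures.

Reversible adiabatic, γ = 1.67: P₂ = P₁·(T₂/T₁)^(γ/(γ−1)) = 2.209 bar; V₂ = V₁·(T₁/T₂)^(1/(γ−1)) = 0.0007723 L.

V₂ ≈ 0.000772 L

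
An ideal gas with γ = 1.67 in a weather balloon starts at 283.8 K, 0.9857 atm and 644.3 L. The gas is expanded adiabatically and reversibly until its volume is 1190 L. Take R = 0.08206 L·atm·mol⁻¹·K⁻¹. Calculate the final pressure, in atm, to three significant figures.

Reversible adiabatic, γ = 1.67: T₂ = T₁·(V₁/V₂)^(γ−1) = 188.1 K; P₂ = P₁·(V₁/V₂)^γ = 0.3538 atm.

P₂ ≈ 0.354 atm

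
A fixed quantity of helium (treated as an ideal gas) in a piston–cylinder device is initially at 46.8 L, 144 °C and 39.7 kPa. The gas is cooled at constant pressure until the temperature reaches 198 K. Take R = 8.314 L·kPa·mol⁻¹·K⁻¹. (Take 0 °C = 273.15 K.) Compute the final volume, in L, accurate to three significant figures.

V₂ ≈ 22.2 L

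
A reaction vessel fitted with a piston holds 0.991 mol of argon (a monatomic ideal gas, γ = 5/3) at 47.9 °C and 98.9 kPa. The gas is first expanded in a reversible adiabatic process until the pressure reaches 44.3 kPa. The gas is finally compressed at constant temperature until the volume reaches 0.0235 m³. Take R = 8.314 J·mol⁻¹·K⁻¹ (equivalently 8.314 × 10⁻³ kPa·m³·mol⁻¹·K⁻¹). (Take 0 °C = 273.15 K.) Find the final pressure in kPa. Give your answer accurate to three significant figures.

P₃ ≈ 81.6 kPa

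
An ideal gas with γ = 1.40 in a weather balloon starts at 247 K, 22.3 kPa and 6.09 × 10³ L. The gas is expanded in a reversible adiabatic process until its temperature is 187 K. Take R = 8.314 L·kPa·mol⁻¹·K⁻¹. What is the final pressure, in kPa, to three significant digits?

Adiabatic (γ = 1.40), T V^(γ−1) and P V^γ constant: P₂ = P₁·(T₂/T₁)^(γ/(γ−1)) = 8.420 kPa; V₂ = V₁·(T₁/T₂)^(1/(γ−1)) = 1.221e+04 L.

P₂ ≈ 8.42 kPa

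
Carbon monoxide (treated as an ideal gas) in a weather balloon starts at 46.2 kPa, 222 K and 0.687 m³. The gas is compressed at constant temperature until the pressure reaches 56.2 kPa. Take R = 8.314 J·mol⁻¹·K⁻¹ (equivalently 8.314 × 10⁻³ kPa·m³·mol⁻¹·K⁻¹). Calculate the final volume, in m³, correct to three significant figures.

V₂ ≈ 0.565 m³

T constant ⇒ Boyle's law P V = const: T₂ = T₁; V₂ = V₁·(P₁/P₂) = 0.5648 m³.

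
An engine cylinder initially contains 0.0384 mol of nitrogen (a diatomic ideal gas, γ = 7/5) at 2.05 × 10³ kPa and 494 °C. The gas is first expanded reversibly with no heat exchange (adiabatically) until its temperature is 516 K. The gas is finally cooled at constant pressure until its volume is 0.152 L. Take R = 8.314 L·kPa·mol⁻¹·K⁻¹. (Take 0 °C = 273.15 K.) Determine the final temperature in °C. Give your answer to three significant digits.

T₃ ≈ -29.6 °C

Convert: T₁ = 767.1 K.
From PV = nRT: V₁ = nRT₁/P₁ = 0.1195 L.
Reversible adiabatic, γ = 7/5: P₂ = P₁·(T₂/T₁)^(γ/(γ−1)) = 511.6 kPa; V₂ = V₁·(T₁/T₂)^(1/(γ−1)) = 0.3220 L.
Isobaric, so V/T is constant: P₃ = P₂; T₃ = T₂·(V₃/V₂) = 243.6 K.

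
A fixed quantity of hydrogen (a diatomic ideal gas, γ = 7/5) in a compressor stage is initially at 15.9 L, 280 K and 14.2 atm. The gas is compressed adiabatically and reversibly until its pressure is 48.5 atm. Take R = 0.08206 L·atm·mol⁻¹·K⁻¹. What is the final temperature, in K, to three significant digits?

T₂ ≈ 398 K

Reversible adiabatic, γ = 7/5: T₂ = T₁·(P₂/P₁)^((γ−1)/γ) = 397.7 K; V₂ = V₁·(P₁/P₂)^(1/γ) = 6.612 L.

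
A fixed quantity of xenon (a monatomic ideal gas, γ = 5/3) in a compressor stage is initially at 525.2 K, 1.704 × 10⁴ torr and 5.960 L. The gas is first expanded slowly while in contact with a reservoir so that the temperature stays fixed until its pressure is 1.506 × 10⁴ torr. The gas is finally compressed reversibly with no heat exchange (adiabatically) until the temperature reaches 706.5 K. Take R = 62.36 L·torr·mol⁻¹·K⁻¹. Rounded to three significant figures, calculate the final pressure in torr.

P₃ ≈ 3.16e+04 torr

Isothermal, so P V is constant: T₂ = T₁; V₂ = V₁·(P₁/P₂) = 6.744 L.
Adiabatic (γ = 5/3), T V^(γ−1) and P V^γ constant: P₃ = P₂·(T₃/T₂)^(γ/(γ−1)) = 3.161e+04 torr; V₃ = V₂·(T₂/T₃)^(1/(γ−1)) = 4.322 L.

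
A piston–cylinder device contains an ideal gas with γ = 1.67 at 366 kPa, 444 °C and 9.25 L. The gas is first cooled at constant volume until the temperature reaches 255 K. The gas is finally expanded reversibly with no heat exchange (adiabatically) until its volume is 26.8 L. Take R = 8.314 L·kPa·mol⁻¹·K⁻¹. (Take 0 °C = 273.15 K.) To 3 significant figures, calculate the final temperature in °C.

T₃ ≈ -148 °C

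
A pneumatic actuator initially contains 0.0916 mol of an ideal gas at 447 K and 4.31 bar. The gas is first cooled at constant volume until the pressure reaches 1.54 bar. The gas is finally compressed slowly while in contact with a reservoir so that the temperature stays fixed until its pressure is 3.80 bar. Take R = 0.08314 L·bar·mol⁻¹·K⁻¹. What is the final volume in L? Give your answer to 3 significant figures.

V₃ ≈ 0.320 L

From PV = nRT: V₁ = nRT₁/P₁ = 0.7898 L.
V constant ⇒ P ∝ T: V₂ = V₁; T₂ = T₁·(P₂/P₁) = 159.7 K.
T constant ⇒ Boyle's law P V = const: T₃ = T₂; V₃ = V₂·(P₂/P₃) = 0.3201 L.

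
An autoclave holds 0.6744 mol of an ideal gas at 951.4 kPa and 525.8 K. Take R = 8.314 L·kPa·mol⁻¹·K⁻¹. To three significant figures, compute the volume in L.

V ≈ 3.10 L

PV = nRT ⇒ V = nRT/P = (0.6744 × 8.314 × 525.8) / 951.4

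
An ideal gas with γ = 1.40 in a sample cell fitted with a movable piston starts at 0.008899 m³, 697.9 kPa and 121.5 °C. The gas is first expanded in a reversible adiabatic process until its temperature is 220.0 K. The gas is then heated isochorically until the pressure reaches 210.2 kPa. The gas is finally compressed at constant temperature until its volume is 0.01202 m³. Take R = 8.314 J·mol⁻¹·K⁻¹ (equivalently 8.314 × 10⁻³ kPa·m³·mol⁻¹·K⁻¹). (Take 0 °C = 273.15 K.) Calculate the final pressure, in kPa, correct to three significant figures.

P₄ ≈ 671 kPa

Convert: T₁ = 394.6 K.
Adiabatic (γ = 1.40), T V^(γ−1) and P V^γ constant: P₂ = P₁·(T₂/T₁)^(γ/(γ−1)) = 90.27 kPa; V₂ = V₁·(T₁/T₂)^(1/(γ−1)) = 0.03835 m³.
V constant ⇒ P ∝ T: V₃ = V₂; T₃ = T₂·(P₃/P₂) = 512.3 K.
Isothermal, so P V is constant: T₄ = T₃; P₄ = P₃·(V₃/V₄) = 670.7 kPa.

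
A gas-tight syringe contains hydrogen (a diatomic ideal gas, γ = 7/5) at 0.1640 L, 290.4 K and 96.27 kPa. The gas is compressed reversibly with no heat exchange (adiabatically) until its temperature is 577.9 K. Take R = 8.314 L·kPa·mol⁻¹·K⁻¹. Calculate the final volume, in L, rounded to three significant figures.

V₂ ≈ 0.0294 L

Adiabatic (γ = 7/5), T V^(γ−1) and P V^γ constant: P₂ = P₁·(T₂/T₁)^(γ/(γ−1)) = 1070 kPa; V₂ = V₁·(T₁/T₂)^(1/(γ−1)) = 0.02936 L.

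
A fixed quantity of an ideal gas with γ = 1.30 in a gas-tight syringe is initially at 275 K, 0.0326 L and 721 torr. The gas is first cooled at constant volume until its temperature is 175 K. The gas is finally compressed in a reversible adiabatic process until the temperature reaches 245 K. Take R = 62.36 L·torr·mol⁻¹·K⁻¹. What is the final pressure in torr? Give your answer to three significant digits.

P₃ ≈ 1.97e+03 torr

V constant ⇒ P ∝ T: V₂ = V₁; P₂ = P₁·(T₂/T₁) = 458.8 torr.
Adiabatic (γ = 1.30), T V^(γ−1) and P V^γ constant: P₃ = P₂·(T₃/T₂)^(γ/(γ−1)) = 1972 torr; V₃ = V₂·(T₂/T₃)^(1/(γ−1)) = 0.01062 L.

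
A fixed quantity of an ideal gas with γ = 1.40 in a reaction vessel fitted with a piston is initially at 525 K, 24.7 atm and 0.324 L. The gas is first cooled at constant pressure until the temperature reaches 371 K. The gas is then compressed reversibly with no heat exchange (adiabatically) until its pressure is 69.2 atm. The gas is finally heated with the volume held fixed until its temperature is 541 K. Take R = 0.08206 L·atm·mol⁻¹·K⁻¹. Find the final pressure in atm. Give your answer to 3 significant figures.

P₄ ≈ 75.2 atm

P constant ⇒ V ∝ T: P₂ = P₁; V₂ = V₁·(T₂/T₁) = 0.2290 L.
Adiabatic (γ = 1.40), T V^(γ−1) and P V^γ constant: T₃ = T₂·(P₃/P₂)^((γ−1)/γ) = 498.0 K; V₃ = V₂·(P₂/P₃)^(1/γ) = 0.1097 L.
V constant ⇒ P ∝ T: V₄ = V₃; P₄ = P₃·(T₄/T₃) = 75.18 atm.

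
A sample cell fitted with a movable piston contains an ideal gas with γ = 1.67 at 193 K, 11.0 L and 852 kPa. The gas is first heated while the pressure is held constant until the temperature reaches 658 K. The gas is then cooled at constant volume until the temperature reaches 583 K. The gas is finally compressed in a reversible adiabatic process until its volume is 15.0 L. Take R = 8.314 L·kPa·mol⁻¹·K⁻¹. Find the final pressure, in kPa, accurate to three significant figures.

P₄ ≈ 3.49e+03 kPa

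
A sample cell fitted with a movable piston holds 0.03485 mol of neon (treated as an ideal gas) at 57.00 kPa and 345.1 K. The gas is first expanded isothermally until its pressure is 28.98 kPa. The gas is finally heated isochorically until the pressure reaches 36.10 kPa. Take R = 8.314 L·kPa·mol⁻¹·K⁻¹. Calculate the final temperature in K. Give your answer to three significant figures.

T₃ ≈ 430 K

From PV = nRT: V₁ = nRT₁/P₁ = 1.754 L.
Isothermal, so P V is constant: T₂ = T₁; V₂ = V₁·(P₁/P₂) = 3.450 L.
Isochoric, so P/T is constant: V₃ = V₂; T₃ = T₂·(P₃/P₂) = 429.9 K.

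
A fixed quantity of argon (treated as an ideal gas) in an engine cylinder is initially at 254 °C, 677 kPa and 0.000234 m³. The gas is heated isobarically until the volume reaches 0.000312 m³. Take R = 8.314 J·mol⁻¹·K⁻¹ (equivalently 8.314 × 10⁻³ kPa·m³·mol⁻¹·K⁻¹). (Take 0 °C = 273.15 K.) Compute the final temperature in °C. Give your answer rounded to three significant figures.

T₂ ≈ 430 °C

Convert: T₁ = 527.1 K.
P constant ⇒ V ∝ T: P₂ = P₁; T₂ = T₁·(V₂/V₁) = 702.9 K.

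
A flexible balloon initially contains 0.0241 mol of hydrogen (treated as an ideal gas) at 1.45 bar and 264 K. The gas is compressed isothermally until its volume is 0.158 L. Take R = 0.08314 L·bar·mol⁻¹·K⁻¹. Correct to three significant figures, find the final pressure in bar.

From PV = nRT: V₁ = nRT₁/P₁ = 0.3648 L.
T constant ⇒ Boyle's law P V = const: T₂ = T₁; P₂ = P₁·(V₁/V₂) = 3.348 bar.

P₂ ≈ 3.35 bar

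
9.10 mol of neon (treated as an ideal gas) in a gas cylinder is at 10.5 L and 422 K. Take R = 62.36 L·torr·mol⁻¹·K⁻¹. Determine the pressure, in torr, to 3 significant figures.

P ≈ 2.28e+04 torr

PV = nRT ⇒ P = nRT/V = (9.10 × 62.36 × 422) / 10.5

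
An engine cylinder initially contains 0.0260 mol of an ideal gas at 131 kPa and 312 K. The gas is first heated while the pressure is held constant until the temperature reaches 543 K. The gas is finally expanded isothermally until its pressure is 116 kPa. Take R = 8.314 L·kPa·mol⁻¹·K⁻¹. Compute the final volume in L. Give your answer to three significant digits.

From PV = nRT: V₁ = nRT₁/P₁ = 0.5148 L.
P constant ⇒ V ∝ T: P₂ = P₁; V₂ = V₁·(T₂/T₁) = 0.8960 L.
T constant ⇒ Boyle's law P V = const: T₃ = T₂; V₃ = V₂·(P₂/P₃) = 1.012 L.

V₃ ≈ 1.01 L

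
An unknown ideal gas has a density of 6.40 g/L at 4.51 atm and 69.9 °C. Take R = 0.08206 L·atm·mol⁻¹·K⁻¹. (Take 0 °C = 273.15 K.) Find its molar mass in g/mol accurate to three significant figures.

ρ = PM/(RT) ⇒ M = ρRT/P = (6.40 × 0.08206 × 343.0) / 4.51

M ≈ 39.9 g/mol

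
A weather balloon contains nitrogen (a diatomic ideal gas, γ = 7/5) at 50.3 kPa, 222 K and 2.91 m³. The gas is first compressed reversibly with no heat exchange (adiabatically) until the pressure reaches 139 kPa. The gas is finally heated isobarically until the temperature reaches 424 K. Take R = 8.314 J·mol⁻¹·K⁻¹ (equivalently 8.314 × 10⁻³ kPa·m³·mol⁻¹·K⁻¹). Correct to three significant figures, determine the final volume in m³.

Reversible adiabatic, γ = 7/5: T₂ = T₁·(P₂/P₁)^((γ−1)/γ) = 296.8 K; V₂ = V₁·(P₁/P₂)^(1/γ) = 1.408 m³.
P constant ⇒ V ∝ T: P₃ = P₂; V₃ = V₂·(T₃/T₂) = 2.011 m³.

V₃ ≈ 2.01 m³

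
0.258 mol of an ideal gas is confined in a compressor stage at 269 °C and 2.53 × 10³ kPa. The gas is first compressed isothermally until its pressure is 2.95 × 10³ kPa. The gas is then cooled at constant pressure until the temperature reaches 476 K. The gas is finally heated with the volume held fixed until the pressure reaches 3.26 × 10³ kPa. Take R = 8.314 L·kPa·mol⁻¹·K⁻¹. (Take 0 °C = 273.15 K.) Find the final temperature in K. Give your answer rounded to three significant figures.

T₄ ≈ 526 K

Convert: T₁ = 542.1 K.
From PV = nRT: V₁ = nRT₁/P₁ = 0.4597 L.
T constant ⇒ Boyle's law P V = const: T₂ = T₁; V₂ = V₁·(P₁/P₂) = 0.3942 L.
Isobaric, so V/T is constant: P₃ = P₂; V₃ = V₂·(T₃/T₂) = 0.3461 L.
Isochoric, so P/T is constant: V₄ = V₃; T₄ = T₃·(P₄/P₃) = 526.0 K.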